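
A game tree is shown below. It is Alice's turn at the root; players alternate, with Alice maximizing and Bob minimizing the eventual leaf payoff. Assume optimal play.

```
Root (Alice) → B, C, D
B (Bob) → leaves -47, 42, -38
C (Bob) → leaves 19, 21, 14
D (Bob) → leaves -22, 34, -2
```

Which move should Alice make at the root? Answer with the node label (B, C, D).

B (Bob): min(-47, 42, -38) = -47
C (Bob): min(19, 21, 14) = 14
D (Bob): min(-22, 34, -2) = -22
Root (Alice): max(-47, 14, -22) = 14
Alice picks the child with the highest value: C (value 14).

C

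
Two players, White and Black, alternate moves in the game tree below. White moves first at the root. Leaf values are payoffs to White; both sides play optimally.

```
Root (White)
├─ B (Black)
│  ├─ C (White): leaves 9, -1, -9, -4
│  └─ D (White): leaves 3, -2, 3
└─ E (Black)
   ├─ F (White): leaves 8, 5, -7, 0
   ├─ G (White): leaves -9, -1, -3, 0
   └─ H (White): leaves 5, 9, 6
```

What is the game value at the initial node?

3

C (White): max(9, -1, -9, -4) = 9
D (White): max(3, -2, 3) = 3
B (Black): min(9, 3) = 3
F (White): max(8, 5, -7, 0) = 8
G (White): max(-9, -1, -3, 0) = 0
H (White): max(5, 9, 6) = 9
E (Black): min(8, 0, 9) = 0
Root (White): max(3, 0) = 3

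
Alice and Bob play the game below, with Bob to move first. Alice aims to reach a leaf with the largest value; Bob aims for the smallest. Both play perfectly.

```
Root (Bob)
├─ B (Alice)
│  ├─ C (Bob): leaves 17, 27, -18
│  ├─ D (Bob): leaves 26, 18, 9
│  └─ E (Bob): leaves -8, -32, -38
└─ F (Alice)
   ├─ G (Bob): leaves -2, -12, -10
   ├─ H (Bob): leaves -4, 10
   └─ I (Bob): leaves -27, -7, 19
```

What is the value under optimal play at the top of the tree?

C (Bob): min(17, 27, -18) = -18
D (Bob): min(26, 18, 9) = 9
E (Bob): min(-8, -32, -38) = -38
B (Alice): max(-18, 9, -38) = 9
G (Bob): min(-2, -12, -10) = -12
H (Bob): min(-4, 10) = -4
I (Bob): min(-27, -7, 19) = -27
F (Alice): max(-12, -4, -27) = -4
Root (Bob): min(9, -4) = -4

-4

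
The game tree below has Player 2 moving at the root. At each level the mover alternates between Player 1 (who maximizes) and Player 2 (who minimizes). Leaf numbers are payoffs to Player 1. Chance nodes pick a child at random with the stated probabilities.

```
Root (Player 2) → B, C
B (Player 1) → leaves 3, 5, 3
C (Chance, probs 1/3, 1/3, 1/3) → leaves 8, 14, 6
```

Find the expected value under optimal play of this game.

B (Player 1): max(3, 5, 3) = 5
C (Chance): 1/3·8 + 1/3·14 + 1/3·6 = 9.33
Root (Player 2): min(5, 9.33) = 5

5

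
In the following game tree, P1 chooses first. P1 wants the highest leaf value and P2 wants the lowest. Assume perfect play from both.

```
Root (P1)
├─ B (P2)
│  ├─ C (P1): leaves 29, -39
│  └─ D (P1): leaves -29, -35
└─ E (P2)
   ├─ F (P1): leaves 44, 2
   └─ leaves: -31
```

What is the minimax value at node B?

C: max(29, -39) = 29
D: max(-29, -35) = -29
B: min(29, -29) = -29

-29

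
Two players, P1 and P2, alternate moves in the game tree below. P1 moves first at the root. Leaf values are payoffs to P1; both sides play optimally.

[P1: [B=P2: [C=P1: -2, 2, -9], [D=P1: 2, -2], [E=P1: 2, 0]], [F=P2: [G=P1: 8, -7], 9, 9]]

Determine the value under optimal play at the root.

8

C (P1): max(-2, 2, -9) = 2
D (P1): max(2, -2) = 2
E (P1): max(2, 0) = 2
B (P2): min(2, 2, 2) = 2
G (P1): max(8, -7) = 8
F (P2): min(8, 9, 9) = 8
Root (P1): max(2, 8) = 8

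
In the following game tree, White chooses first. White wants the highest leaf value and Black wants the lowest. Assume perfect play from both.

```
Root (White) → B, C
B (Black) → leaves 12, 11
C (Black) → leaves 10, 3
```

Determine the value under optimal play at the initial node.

B (Black): min(12, 11) = 11
C (Black): min(10, 3) = 3
Root (White): max(11, 3) = 11

11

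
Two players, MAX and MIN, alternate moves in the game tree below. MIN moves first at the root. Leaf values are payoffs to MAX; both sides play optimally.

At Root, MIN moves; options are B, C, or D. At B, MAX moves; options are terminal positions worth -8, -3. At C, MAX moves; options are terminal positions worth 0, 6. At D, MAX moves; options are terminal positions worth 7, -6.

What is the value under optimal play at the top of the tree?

B (MAX): max(-8, -3) = -3
C (MAX): max(0, 6) = 6
D (MAX): max(7, -6) = 7
Root (MIN): min(-3, 6, 7) = -3

-3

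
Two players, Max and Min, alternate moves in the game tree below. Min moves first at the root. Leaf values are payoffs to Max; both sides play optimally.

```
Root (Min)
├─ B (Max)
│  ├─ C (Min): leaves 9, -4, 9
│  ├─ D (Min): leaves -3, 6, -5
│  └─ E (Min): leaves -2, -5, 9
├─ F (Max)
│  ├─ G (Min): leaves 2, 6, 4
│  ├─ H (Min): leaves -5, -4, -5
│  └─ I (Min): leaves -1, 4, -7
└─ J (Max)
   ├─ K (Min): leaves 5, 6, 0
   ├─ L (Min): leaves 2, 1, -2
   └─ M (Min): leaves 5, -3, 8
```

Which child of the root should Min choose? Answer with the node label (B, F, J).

B

C (Min): min(9, -4, 9) = -4
D (Min): min(-3, 6, -5) = -5
E (Min): min(-2, -5, 9) = -5
B (Max): max(-4, -5, -5) = -4
G (Min): min(2, 6, 4) = 2
H (Min): min(-5, -4, -5) = -5
I (Min): min(-1, 4, -7) = -7
F (Max): max(2, -5, -7) = 2
K (Min): min(5, 6, 0) = 0
L (Min): min(2, 1, -2) = -2
M (Min): min(5, -3, 8) = -3
J (Max): max(0, -2, -3) = 0
Root (Min): min(-4, 2, 0) = -4
Min picks the child with the lowest value: B (value -4).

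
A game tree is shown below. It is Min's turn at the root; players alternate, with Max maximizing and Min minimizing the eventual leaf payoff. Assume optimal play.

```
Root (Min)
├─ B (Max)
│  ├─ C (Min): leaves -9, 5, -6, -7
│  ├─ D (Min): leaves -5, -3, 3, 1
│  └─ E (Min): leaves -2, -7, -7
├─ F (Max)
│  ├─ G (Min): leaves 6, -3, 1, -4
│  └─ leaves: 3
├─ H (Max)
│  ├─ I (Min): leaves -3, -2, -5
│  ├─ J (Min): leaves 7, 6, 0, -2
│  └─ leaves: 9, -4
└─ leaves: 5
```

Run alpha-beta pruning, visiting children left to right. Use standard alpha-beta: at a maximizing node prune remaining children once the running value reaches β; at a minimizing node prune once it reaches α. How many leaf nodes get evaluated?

C [α=-∞,β=+∞]: v=-9
D [α=-9,β=+∞]: v=-5
E [α=-5,β=+∞]: v=-7 after child 2 ≤ α → α-cutoff, skip 1
B [α=-∞,β=+∞]: v=-5
G [α=-∞,β=-5]: v=-4
F [α=-∞,β=-5]: v=-4 after child 1 ≥ β → β-cutoff, skip 1
I [α=-∞,β=-5]: v=-5
H [α=-∞,β=-5]: v=-5 after child 1 ≥ β → β-cutoff, skip 3
Root [α=-∞,β=+∞]: v=-5
Leaves evaluated: 18 of 26.

18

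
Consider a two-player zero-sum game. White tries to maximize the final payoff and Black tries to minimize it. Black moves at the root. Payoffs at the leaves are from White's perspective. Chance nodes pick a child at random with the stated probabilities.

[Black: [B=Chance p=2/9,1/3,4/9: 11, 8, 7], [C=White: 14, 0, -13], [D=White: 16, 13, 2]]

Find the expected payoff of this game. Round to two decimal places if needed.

B (Chance): 2/9·11 + 1/3·8 + 4/9·7 = 8.22
C (White): max(14, 0, -13) = 14
D (White): max(16, 13, 2) = 16
Root (Black): min(8.22, 14, 16) = 8.22

8.22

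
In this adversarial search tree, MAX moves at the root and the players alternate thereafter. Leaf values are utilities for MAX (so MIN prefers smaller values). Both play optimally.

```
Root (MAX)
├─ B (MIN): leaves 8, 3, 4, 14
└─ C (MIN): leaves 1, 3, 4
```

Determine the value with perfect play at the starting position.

3

B (MIN): min(8, 3, 4, 14) = 3
C (MIN): min(1, 3, 4) = 1
Root (MAX): max(3, 1) = 3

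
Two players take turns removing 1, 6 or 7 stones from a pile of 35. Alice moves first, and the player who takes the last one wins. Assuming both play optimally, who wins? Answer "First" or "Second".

First

W/L table (W = player to move can force a win):
i:   0  1  2  3  4  5  6  7  8  9 10 11 12 13 14 15 16 17 18 19 20 21 22 23 24 25 26 27 28 29 30 31 32 33 34 35
     L  W  L  W  L  W  W  W  W  W  W  W  L  W  L  W  L  W  W  W  W  W  W  W  L  W  L  W  L  W  W  W  W  W  W  W
Position 35 is W, so the first player wins.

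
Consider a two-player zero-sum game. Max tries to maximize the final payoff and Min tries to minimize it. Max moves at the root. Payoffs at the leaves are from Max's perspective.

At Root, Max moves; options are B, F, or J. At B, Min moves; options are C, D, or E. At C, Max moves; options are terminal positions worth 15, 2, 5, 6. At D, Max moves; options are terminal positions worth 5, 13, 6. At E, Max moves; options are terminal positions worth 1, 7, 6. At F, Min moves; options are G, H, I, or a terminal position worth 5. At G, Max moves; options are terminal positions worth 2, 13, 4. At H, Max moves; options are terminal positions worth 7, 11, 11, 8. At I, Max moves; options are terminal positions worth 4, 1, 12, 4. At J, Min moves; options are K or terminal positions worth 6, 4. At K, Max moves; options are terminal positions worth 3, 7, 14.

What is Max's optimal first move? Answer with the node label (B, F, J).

B

C (Max): max(15, 2, 5, 6) = 15
D (Max): max(5, 13, 6) = 13
E (Max): max(1, 7, 6) = 7
B (Min): min(15, 13, 7) = 7
G (Max): max(2, 13, 4) = 13
H (Max): max(7, 11, 11, 8) = 11
I (Max): max(4, 1, 12, 4) = 12
F (Min): min(13, 11, 12, 5) = 5
K (Max): max(3, 7, 14) = 14
J (Min): min(14, 6, 4) = 4
Root (Max): max(7, 5, 4) = 7
Max picks the child with the highest value: B (value 7).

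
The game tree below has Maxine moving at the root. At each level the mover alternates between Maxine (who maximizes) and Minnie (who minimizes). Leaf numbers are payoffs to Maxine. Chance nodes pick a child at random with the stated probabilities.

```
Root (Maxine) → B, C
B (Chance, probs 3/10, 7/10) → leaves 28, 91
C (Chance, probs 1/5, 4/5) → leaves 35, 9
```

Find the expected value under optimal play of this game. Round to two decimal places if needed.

B (Chance): 3/10·28 + 7/10·91 = 72.1
C (Chance): 1/5·35 + 4/5·9 = 14.2
Root (Maxine): max(72.1, 14.2) = 72.1

72.1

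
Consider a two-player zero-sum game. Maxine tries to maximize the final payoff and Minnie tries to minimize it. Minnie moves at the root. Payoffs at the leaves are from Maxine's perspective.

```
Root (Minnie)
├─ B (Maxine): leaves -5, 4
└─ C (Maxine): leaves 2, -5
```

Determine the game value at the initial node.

2

B (Maxine): max(-5, 4) = 4
C (Maxine): max(2, -5) = 2
Root (Minnie): min(4, 2) = 2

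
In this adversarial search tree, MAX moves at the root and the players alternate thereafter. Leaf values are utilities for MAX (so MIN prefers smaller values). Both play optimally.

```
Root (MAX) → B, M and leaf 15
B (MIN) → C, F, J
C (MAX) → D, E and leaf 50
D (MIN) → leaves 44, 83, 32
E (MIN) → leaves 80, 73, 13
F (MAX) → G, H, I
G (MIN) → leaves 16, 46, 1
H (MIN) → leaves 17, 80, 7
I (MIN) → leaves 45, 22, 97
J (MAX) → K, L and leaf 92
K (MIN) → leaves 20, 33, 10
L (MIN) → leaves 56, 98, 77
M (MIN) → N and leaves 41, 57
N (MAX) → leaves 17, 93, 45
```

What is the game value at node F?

22

G: min(16, 46, 1) = 1
H: min(17, 80, 7) = 7
I: min(45, 22, 97) = 22
F: max(1, 7, 22) = 22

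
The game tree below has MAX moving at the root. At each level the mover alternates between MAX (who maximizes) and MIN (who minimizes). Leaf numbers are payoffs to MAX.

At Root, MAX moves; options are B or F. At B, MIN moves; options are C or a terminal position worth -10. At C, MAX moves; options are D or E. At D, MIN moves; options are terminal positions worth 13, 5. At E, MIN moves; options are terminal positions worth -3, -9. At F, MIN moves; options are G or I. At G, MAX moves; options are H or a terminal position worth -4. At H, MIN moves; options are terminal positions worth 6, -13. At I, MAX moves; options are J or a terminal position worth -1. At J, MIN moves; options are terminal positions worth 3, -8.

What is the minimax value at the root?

-4

D (MIN): min(13, 5) = 5
E (MIN): min(-3, -9) = -9
C (MAX): max(5, -9) = 5
B (MIN): min(5, -10) = -10
H (MIN): min(6, -13) = -13
G (MAX): max(-13, -4) = -4
J (MIN): min(3, -8) = -8
I (MAX): max(-8, -1) = -1
F (MIN): min(-4, -1) = -4
Root (MAX): max(-10, -4) = -4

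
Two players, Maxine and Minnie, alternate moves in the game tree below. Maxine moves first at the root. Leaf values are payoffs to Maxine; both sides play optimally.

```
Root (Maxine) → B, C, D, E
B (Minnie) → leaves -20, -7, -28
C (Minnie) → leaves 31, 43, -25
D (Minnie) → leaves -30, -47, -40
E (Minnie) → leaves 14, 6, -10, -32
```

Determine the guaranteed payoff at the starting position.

B (Minnie): min(-20, -7, -28) = -28
C (Minnie): min(31, 43, -25) = -25
D (Minnie): min(-30, -47, -40) = -47
E (Minnie): min(14, 6, -10, -32) = -32
Root (Maxine): max(-28, -25, -47, -32) = -25

-25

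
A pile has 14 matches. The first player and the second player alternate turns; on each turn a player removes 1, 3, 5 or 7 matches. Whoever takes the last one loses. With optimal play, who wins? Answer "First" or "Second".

First

Positions where the player to move wins (W) vs loses (L):
i:   0  1  2  3  4  5  6  7  8  9 10 11 12 13 14
     W  L  W  L  W  L  W  L  W  L  W  L  W  L  W
Position 14 is W, so the first player wins.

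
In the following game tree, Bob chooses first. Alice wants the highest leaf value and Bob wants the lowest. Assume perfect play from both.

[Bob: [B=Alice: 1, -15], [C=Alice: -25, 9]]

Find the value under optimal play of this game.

B (Alice): max(1, -15) = 1
C (Alice): max(-25, 9) = 9
Root (Bob): min(1, 9) = 1

1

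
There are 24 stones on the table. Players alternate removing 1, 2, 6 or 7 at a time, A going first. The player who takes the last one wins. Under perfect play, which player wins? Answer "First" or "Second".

Positions where the player to move wins (W) vs loses (L):
i:   0  1  2  3  4  5  6  7  8  9 10 11 12 13 14 15 16 17 18 19 20 21 22 23 24
     L  W  W  L  W  W  W  W  L  W  W  L  W  W  W  W  L  W  W  L  W  W  W  W  L
Position 24 is L, so the second player wins.

Second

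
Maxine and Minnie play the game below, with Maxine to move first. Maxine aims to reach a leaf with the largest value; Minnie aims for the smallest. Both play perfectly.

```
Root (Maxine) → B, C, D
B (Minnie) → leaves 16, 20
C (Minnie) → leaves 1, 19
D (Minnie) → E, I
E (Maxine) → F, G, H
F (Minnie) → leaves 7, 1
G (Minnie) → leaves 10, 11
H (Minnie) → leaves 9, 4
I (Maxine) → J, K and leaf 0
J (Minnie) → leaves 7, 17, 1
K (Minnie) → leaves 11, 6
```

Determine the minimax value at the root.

B (Minnie): min(16, 20) = 16
C (Minnie): min(1, 19) = 1
F (Minnie): min(7, 1) = 1
G (Minnie): min(10, 11) = 10
H (Minnie): min(9, 4) = 4
E (Maxine): max(1, 10, 4) = 10
J (Minnie): min(7, 17, 1) = 1
K (Minnie): min(11, 6) = 6
I (Maxine): max(1, 6, 0) = 6
D (Minnie): min(10, 6) = 6
Root (Maxine): max(16, 1, 6) = 16

16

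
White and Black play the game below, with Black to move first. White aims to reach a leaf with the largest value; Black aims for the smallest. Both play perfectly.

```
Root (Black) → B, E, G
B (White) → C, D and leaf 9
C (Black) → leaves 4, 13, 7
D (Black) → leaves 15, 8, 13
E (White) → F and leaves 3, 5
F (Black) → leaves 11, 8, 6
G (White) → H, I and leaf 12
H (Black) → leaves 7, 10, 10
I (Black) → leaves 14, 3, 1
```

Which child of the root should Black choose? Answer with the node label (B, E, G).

E

C (Black): min(4, 13, 7) = 4
D (Black): min(15, 8, 13) = 8
B (White): max(4, 8, 9) = 9
F (Black): min(11, 8, 6) = 6
E (White): max(6, 3, 5) = 6
H (Black): min(7, 10, 10) = 7
I (Black): min(14, 3, 1) = 1
G (White): max(7, 1, 12) = 12
Root (Black): min(9, 6, 12) = 6
Black picks the child with the lowest value: E (value 6).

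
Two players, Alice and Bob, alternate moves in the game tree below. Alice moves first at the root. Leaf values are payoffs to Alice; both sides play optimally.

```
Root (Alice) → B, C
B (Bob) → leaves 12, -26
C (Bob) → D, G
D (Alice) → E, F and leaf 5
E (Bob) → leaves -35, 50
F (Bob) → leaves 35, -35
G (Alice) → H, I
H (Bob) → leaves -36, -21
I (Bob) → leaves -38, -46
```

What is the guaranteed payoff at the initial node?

-26

B (Bob): min(12, -26) = -26
E (Bob): min(-35, 50) = -35
F (Bob): min(35, -35) = -35
D (Alice): max(-35, -35, 5) = 5
H (Bob): min(-36, -21) = -36
I (Bob): min(-38, -46) = -46
G (Alice): max(-36, -46) = -36
C (Bob): min(5, -36) = -36
Root (Alice): max(-26, -36) = -26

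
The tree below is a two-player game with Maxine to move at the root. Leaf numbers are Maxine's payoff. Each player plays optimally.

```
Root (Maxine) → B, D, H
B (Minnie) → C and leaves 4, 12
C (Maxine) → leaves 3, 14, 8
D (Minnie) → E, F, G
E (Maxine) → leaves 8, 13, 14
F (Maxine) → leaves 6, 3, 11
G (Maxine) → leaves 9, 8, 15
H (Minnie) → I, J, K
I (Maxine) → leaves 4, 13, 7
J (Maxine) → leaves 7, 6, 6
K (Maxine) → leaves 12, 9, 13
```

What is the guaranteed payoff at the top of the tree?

11

C (Maxine): max(3, 14, 8) = 14
B (Minnie): min(14, 4, 12) = 4
E (Maxine): max(8, 13, 14) = 14
F (Maxine): max(6, 3, 11) = 11
G (Maxine): max(9, 8, 15) = 15
D (Minnie): min(14, 11, 15) = 11
I (Maxine): max(4, 13, 7) = 13
J (Maxine): max(7, 6, 6) = 7
K (Maxine): max(12, 9, 13) = 13
H (Minnie): min(13, 7, 13) = 7
Root (Maxine): max(4, 11, 7) = 11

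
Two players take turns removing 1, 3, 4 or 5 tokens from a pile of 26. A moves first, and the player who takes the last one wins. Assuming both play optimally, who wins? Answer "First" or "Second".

Second

W/L table (W = player to move can force a win):
i:   0  1  2  3  4  5  6  7  8  9 10 11 12 13 14 15 16 17 18 19 20 21 22 23 24 25 26
     L  W  L  W  W  W  W  W  L  W  L  W  W  W  W  W  L  W  L  W  W  W  W  W  L  W  L
Position 26 is L, so the second player wins.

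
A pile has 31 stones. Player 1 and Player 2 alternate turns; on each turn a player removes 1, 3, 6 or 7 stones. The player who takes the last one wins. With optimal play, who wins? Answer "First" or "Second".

First

Compute winning (W) and losing (L) positions by backward induction:
i:   0  1  2  3  4  5  6  7  8  9 10 11 12 13 14 15 16 17 18 19 20 21 22 23 24 25 26 27 28 29 30 31
     L  W  L  W  L  W  W  W  W  W  W  W  L  W  L  W  L  W  W  W  W  W  W  W  L  W  L  W  L  W  W  W
Position 31 is W, so the first player wins.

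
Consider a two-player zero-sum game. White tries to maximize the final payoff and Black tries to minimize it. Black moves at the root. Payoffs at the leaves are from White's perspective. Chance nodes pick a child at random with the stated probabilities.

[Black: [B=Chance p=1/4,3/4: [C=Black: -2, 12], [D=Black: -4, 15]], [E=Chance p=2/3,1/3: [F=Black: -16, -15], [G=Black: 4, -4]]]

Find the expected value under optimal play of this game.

-12

C (Black): min(-2, 12) = -2
D (Black): min(-4, 15) = -4
B (Chance): 1/4·-2 + 3/4·-4 = -3.5
F (Black): min(-16, -15) = -16
G (Black): min(4, -4) = -4
E (Chance): 2/3·-16 + 1/3·-4 = -12
Root (Black): min(-3.5, -12) = -12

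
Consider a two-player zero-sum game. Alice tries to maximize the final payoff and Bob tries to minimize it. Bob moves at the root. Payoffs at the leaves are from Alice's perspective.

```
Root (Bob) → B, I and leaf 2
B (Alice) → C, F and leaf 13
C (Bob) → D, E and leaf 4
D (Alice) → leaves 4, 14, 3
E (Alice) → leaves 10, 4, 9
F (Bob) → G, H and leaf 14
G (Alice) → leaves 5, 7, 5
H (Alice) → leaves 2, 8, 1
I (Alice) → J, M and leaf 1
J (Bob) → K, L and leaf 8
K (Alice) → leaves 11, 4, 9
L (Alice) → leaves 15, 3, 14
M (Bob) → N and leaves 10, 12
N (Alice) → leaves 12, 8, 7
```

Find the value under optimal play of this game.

D (Alice): max(4, 14, 3) = 14
E (Alice): max(10, 4, 9) = 10
C (Bob): min(14, 10, 4) = 4
G (Alice): max(5, 7, 5) = 7
H (Alice): max(2, 8, 1) = 8
F (Bob): min(7, 8, 14) = 7
B (Alice): max(4, 7, 13) = 13
K (Alice): max(11, 4, 9) = 11
L (Alice): max(15, 3, 14) = 15
J (Bob): min(11, 15, 8) = 8
N (Alice): max(12, 8, 7) = 12
M (Bob): min(12, 10, 12) = 10
I (Alice): max(8, 10, 1) = 10
Root (Bob): min(13, 10, 2) = 2

2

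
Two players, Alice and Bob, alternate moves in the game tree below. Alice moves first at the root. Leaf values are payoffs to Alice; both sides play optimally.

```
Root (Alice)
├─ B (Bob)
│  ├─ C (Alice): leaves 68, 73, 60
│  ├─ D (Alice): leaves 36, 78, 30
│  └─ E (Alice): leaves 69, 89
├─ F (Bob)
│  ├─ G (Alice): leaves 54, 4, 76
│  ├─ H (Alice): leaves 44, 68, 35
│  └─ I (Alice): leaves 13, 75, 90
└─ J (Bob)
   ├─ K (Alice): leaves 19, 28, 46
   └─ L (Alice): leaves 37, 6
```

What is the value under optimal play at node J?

K: max(19, 28, 46) = 46
L: max(37, 6) = 37
J: min(46, 37) = 37

37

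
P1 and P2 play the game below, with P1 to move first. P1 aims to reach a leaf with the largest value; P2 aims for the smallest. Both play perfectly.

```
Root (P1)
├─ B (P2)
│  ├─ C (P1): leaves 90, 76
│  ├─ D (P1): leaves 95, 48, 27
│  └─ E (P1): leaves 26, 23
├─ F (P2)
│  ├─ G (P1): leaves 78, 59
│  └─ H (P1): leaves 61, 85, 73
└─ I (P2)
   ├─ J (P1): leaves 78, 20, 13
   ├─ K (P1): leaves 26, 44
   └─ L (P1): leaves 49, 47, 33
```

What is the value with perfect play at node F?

78

G: max(78, 59) = 78
H: max(61, 85, 73) = 85
F: min(78, 85) = 78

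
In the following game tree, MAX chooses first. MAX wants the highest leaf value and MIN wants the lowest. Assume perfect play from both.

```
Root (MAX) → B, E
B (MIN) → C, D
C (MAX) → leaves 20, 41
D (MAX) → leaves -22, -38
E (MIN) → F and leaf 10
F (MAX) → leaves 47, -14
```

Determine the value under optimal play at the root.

10

C (MAX): max(20, 41) = 41
D (MAX): max(-22, -38) = -22
B (MIN): min(41, -22) = -22
F (MAX): max(47, -14) = 47
E (MIN): min(47, 10) = 10
Root (MAX): max(-22, 10) = 10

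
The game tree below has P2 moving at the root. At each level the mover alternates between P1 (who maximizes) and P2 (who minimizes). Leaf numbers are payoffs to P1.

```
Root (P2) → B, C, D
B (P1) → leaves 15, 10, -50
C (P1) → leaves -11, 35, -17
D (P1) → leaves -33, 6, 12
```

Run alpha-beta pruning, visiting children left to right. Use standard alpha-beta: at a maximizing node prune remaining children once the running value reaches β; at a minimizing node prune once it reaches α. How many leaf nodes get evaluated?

8

B [α=-∞,β=+∞]: v=15
C [α=-∞,β=15]: v=35 after child 2 ≥ β → β-cutoff, skip 1
D [α=-∞,β=15]: v=12
Root [α=-∞,β=+∞]: v=12
Leaves evaluated: 8 of 9.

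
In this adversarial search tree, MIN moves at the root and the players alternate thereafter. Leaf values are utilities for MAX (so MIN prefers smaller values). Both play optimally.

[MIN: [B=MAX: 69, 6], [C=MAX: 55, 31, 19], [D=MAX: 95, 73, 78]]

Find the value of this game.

55

B (MAX): max(69, 6) = 69
C (MAX): max(55, 31, 19) = 55
D (MAX): max(95, 73, 78) = 95
Root (MIN): min(69, 55, 95) = 55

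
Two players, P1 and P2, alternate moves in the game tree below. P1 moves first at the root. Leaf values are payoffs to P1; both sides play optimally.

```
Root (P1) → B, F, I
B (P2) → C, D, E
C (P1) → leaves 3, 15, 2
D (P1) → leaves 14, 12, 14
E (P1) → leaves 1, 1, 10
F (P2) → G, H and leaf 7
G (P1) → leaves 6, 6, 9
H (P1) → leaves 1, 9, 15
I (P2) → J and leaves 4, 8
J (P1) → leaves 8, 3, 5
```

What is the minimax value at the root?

10

C (P1): max(3, 15, 2) = 15
D (P1): max(14, 12, 14) = 14
E (P1): max(1, 1, 10) = 10
B (P2): min(15, 14, 10) = 10
G (P1): max(6, 6, 9) = 9
H (P1): max(1, 9, 15) = 15
F (P2): min(9, 15, 7) = 7
J (P1): max(8, 3, 5) = 8
I (P2): min(8, 4, 8) = 4
Root (P1): max(10, 7, 4) = 10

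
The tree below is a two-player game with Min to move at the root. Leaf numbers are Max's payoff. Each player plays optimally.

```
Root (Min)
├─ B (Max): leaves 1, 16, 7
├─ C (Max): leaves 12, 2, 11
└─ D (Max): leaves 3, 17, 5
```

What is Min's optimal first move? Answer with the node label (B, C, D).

C

B (Max): max(1, 16, 7) = 16
C (Max): max(12, 2, 11) = 12
D (Max): max(3, 17, 5) = 17
Root (Min): min(16, 12, 17) = 12
Min picks the child with the lowest value: C (value 12).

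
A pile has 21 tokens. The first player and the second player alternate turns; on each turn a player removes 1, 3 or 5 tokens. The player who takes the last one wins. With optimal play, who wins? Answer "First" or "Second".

First

Compute winning (W) and losing (L) positions by backward induction:
i:   0  1  2  3  4  5  6  7  8  9 10 11 12 13 14 15 16 17 18 19 20 21
     L  W  L  W  L  W  L  W  L  W  L  W  L  W  L  W  L  W  L  W  L  W
Position 21 is W, so the first player wins.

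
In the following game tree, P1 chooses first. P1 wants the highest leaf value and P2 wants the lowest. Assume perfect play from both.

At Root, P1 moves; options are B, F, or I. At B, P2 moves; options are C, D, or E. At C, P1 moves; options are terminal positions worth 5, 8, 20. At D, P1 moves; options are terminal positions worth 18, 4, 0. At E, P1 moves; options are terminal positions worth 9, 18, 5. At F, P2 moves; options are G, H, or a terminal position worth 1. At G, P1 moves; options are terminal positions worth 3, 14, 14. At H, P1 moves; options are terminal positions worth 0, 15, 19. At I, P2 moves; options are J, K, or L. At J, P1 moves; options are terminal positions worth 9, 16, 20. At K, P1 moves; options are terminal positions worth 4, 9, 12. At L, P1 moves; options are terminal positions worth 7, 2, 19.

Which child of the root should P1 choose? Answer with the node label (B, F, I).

B

C (P1): max(5, 8, 20) = 20
D (P1): max(18, 4, 0) = 18
E (P1): max(9, 18, 5) = 18
B (P2): min(20, 18, 18) = 18
G (P1): max(3, 14, 14) = 14
H (P1): max(0, 15, 19) = 19
F (P2): min(14, 19, 1) = 1
J (P1): max(9, 16, 20) = 20
K (P1): max(4, 9, 12) = 12
L (P1): max(7, 2, 19) = 19
I (P2): min(20, 12, 19) = 12
Root (P1): max(18, 1, 12) = 18
P1 picks the child with the highest value: B (value 18).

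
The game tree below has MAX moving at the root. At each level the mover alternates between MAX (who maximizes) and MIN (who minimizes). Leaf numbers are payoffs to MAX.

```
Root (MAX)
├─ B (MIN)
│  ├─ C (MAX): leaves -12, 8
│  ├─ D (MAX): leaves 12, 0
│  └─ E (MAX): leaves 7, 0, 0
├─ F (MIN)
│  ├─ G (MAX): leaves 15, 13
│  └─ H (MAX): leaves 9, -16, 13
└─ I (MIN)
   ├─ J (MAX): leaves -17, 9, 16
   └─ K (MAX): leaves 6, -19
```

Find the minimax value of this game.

C (MAX): max(-12, 8) = 8
D (MAX): max(12, 0) = 12
E (MAX): max(7, 0, 0) = 7
B (MIN): min(8, 12, 7) = 7
G (MAX): max(15, 13) = 15
H (MAX): max(9, -16, 13) = 13
F (MIN): min(15, 13) = 13
J (MAX): max(-17, 9, 16) = 16
K (MAX): max(6, -19) = 6
I (MIN): min(16, 6) = 6
Root (MAX): max(7, 13, 6) = 13

13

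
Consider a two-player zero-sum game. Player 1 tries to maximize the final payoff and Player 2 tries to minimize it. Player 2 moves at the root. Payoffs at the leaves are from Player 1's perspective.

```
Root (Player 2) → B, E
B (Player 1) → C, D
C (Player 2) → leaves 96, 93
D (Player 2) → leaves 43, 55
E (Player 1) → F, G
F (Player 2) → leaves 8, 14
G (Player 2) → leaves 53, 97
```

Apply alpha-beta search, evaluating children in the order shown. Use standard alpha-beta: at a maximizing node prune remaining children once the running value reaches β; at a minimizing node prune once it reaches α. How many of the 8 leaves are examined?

7

C [α=-∞,β=+∞]: v=93
D [α=93,β=+∞]: v=43 after child 1 ≤ α → α-cutoff, skip 1
B [α=-∞,β=+∞]: v=93
F [α=-∞,β=93]: v=8
G [α=8,β=93]: v=53
E [α=-∞,β=93]: v=53
Root [α=-∞,β=+∞]: v=53
Leaves evaluated: 7 of 8.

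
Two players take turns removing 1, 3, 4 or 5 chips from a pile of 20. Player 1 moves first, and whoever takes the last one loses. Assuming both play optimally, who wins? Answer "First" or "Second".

First

Compute winning (W) and losing (L) positions by backward induction:
i:   0  1  2  3  4  5  6  7  8  9 10 11 12 13 14 15 16 17 18 19 20
     W  L  W  L  W  W  W  W  W  L  W  L  W  W  W  W  W  L  W  L  W
Position 20 is W, so the first player wins.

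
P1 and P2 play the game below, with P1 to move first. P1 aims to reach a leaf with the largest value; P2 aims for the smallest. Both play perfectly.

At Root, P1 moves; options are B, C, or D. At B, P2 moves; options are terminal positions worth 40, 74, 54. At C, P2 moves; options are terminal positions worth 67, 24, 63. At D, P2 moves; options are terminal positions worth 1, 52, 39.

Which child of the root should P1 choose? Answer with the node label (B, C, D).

B

B (P2): min(40, 74, 54) = 40
C (P2): min(67, 24, 63) = 24
D (P2): min(1, 52, 39) = 1
Root (P1): max(40, 24, 1) = 40
P1 picks the child with the highest value: B (value 40).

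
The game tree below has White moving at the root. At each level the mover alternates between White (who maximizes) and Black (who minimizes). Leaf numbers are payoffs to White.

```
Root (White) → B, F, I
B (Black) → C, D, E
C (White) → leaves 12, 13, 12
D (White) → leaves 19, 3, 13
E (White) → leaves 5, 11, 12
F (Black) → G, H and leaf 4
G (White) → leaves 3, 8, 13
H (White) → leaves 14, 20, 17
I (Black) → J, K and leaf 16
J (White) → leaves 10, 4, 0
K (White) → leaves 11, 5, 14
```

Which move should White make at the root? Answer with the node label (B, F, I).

B

C (White): max(12, 13, 12) = 13
D (White): max(19, 3, 13) = 19
E (White): max(5, 11, 12) = 12
B (Black): min(13, 19, 12) = 12
G (White): max(3, 8, 13) = 13
H (White): max(14, 20, 17) = 20
F (Black): min(13, 20, 4) = 4
J (White): max(10, 4, 0) = 10
K (White): max(11, 5, 14) = 14
I (Black): min(10, 14, 16) = 10
Root (White): max(12, 4, 10) = 12
White picks the child with the highest value: B (value 12).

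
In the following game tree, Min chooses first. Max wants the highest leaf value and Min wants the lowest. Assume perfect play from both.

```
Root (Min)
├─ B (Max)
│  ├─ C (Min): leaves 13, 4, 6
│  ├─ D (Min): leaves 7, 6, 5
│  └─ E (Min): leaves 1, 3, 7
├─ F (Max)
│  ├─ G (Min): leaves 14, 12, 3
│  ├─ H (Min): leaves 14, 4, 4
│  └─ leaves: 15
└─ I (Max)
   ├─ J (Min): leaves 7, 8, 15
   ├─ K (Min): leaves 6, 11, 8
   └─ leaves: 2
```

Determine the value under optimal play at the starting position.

5

C (Min): min(13, 4, 6) = 4
D (Min): min(7, 6, 5) = 5
E (Min): min(1, 3, 7) = 1
B (Max): max(4, 5, 1) = 5
G (Min): min(14, 12, 3) = 3
H (Min): min(14, 4, 4) = 4
F (Max): max(3, 4, 15) = 15
J (Min): min(7, 8, 15) = 7
K (Min): min(6, 11, 8) = 6
I (Max): max(7, 6, 2) = 7
Root (Min): min(5, 15, 7) = 5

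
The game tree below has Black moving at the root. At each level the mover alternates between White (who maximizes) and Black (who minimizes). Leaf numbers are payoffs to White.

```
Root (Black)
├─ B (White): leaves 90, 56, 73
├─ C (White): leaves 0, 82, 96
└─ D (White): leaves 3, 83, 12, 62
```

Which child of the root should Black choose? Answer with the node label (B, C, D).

B (White): max(90, 56, 73) = 90
C (White): max(0, 82, 96) = 96
D (White): max(3, 83, 12, 62) = 83
Root (Black): min(90, 96, 83) = 83
Black picks the child with the lowest value: D (value 83).

D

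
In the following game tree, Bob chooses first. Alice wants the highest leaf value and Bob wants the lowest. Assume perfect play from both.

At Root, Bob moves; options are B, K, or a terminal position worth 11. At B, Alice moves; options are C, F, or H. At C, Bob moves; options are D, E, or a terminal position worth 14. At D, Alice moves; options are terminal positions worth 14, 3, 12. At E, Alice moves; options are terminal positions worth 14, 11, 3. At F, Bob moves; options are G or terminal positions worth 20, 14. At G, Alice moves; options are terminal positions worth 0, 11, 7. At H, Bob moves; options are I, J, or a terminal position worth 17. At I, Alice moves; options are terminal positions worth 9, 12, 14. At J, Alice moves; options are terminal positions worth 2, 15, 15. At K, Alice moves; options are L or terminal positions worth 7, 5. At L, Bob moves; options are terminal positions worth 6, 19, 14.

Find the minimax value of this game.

7

D (Alice): max(14, 3, 12) = 14
E (Alice): max(14, 11, 3) = 14
C (Bob): min(14, 14, 14) = 14
G (Alice): max(0, 11, 7) = 11
F (Bob): min(11, 20, 14) = 11
I (Alice): max(9, 12, 14) = 14
J (Alice): max(2, 15, 15) = 15
H (Bob): min(14, 15, 17) = 14
B (Alice): max(14, 11, 14) = 14
L (Bob): min(6, 19, 14) = 6
K (Alice): max(6, 7, 5) = 7
Root (Bob): min(14, 7, 11) = 7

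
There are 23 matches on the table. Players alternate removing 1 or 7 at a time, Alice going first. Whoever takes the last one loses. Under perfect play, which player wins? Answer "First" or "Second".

Second

Mark each pile size as W (mover wins) or L (mover loses):
i:   0  1  2  3  4  5  6  7  8  9 10 11 12 13 14 15 16 17 18 19 20 21 22 23
     W  L  W  L  W  L  W  L  W  L  W  L  W  L  W  L  W  L  W  L  W  L  W  L
Position 23 is L, so the second player wins.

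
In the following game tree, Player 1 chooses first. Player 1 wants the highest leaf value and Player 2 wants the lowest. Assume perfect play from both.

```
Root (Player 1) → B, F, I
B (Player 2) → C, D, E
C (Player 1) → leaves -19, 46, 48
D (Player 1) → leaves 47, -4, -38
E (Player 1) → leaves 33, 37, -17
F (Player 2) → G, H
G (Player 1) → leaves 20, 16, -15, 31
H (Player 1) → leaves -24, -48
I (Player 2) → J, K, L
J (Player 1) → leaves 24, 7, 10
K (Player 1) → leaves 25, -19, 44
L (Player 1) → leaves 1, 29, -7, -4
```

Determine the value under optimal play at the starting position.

C (Player 1): max(-19, 46, 48) = 48
D (Player 1): max(47, -4, -38) = 47
E (Player 1): max(33, 37, -17) = 37
B (Player 2): min(48, 47, 37) = 37
G (Player 1): max(20, 16, -15, 31) = 31
H (Player 1): max(-24, -48) = -24
F (Player 2): min(31, -24) = -24
J (Player 1): max(24, 7, 10) = 24
K (Player 1): max(25, -19, 44) = 44
L (Player 1): max(1, 29, -7, -4) = 29
I (Player 2): min(24, 44, 29) = 24
Root (Player 1): max(37, -24, 24) = 37

37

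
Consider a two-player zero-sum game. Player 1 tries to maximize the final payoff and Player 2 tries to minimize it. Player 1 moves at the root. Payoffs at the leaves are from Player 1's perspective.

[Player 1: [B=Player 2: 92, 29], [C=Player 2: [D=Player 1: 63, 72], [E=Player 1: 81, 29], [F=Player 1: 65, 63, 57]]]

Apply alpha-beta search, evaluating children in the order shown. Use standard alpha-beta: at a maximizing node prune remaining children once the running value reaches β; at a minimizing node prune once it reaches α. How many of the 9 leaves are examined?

8

B [α=-∞,β=+∞]: v=29
D [α=29,β=+∞]: v=72
E [α=29,β=72]: v=81 after child 1 ≥ β → β-cutoff, skip 1
F [α=29,β=72]: v=65
C [α=29,β=+∞]: v=65
Root [α=-∞,β=+∞]: v=65
Leaves evaluated: 8 of 9.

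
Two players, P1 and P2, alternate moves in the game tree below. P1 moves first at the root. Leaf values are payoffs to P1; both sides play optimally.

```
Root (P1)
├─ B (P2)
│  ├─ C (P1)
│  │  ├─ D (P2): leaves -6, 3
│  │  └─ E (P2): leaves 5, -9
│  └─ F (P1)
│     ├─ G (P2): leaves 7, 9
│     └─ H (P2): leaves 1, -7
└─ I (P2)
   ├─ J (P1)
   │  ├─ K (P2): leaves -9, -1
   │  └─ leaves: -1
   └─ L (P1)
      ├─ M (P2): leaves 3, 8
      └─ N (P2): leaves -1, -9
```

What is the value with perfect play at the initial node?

-1

D (P2): min(-6, 3) = -6
E (P2): min(5, -9) = -9
C (P1): max(-6, -9) = -6
G (P2): min(7, 9) = 7
H (P2): min(1, -7) = -7
F (P1): max(7, -7) = 7
B (P2): min(-6, 7) = -6
K (P2): min(-9, -1) = -9
J (P1): max(-9, -1) = -1
M (P2): min(3, 8) = 3
N (P2): min(-1, -9) = -9
L (P1): max(3, -9) = 3
I (P2): min(-1, 3) = -1
Root (P1): max(-6, -1) = -1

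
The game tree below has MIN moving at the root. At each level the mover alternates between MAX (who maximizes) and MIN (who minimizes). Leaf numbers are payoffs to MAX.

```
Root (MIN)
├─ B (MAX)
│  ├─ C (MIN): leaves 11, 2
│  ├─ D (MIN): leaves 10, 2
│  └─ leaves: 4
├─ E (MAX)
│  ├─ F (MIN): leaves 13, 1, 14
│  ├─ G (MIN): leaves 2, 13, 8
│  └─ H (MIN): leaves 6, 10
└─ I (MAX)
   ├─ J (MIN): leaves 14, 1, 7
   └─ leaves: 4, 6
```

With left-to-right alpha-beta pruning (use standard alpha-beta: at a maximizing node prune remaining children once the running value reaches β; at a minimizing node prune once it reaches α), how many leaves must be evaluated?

17

C [α=-∞,β=+∞]: v=2
D [α=2,β=+∞]: v=2
B [α=-∞,β=+∞]: v=4
F [α=-∞,β=4]: v=1
G [α=1,β=4]: v=2
H [α=2,β=4]: v=6
E [α=-∞,β=4]: v=6
J [α=-∞,β=4]: v=1
I [α=-∞,β=4]: v=4 after child 2 ≥ β → β-cutoff, skip 1
Root [α=-∞,β=+∞]: v=4
Leaves evaluated: 17 of 18.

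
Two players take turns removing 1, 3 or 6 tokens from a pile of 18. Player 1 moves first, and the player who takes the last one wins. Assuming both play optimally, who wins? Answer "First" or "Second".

W/L table (W = player to move can force a win):
i:   0  1  2  3  4  5  6  7  8  9 10 11 12 13 14 15 16 17 18
     L  W  L  W  L  W  W  W  W  L  W  L  W  L  W  W  W  W  L
Position 18 is L, so the second player wins.

Second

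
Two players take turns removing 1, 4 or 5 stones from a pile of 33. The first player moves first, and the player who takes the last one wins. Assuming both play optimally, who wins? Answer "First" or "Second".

First

W/L table (W = player to move can force a win):
i:   0  1  2  3  4  5  6  7  8  9 10 11 12 13 14 15 16 17 18 19 20 21 22 23 24 25 26 27 28 29 30 31 32 33
     L  W  L  W  W  W  W  W  L  W  L  W  W  W  W  W  L  W  L  W  W  W  W  W  L  W  L  W  W  W  W  W  L  W
Position 33 is W, so the first player wins.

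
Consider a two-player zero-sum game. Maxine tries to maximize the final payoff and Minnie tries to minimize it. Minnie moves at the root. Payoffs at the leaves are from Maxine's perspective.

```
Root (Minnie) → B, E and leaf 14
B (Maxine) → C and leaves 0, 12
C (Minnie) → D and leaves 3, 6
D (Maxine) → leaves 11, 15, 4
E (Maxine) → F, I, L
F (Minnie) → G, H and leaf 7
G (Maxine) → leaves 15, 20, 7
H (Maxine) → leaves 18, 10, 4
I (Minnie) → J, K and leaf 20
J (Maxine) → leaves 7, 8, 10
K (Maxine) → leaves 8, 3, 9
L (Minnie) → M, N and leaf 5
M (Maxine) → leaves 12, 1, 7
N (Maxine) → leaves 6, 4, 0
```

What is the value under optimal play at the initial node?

D (Maxine): max(11, 15, 4) = 15
C (Minnie): min(15, 3, 6) = 3
B (Maxine): max(3, 0, 12) = 12
G (Maxine): max(15, 20, 7) = 20
H (Maxine): max(18, 10, 4) = 18
F (Minnie): min(20, 18, 7) = 7
J (Maxine): max(7, 8, 10) = 10
K (Maxine): max(8, 3, 9) = 9
I (Minnie): min(10, 9, 20) = 9
M (Maxine): max(12, 1, 7) = 12
N (Maxine): max(6, 4, 0) = 6
L (Minnie): min(12, 6, 5) = 5
E (Maxine): max(7, 9, 5) = 9
Root (Minnie): min(12, 9, 14) = 9

9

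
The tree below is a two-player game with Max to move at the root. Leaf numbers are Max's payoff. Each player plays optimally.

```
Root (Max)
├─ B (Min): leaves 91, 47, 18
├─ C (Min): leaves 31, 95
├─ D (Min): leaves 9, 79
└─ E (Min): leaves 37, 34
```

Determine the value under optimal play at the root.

B (Min): min(91, 47, 18) = 18
C (Min): min(31, 95) = 31
D (Min): min(9, 79) = 9
E (Min): min(37, 34) = 34
Root (Max): max(18, 31, 9, 34) = 34

34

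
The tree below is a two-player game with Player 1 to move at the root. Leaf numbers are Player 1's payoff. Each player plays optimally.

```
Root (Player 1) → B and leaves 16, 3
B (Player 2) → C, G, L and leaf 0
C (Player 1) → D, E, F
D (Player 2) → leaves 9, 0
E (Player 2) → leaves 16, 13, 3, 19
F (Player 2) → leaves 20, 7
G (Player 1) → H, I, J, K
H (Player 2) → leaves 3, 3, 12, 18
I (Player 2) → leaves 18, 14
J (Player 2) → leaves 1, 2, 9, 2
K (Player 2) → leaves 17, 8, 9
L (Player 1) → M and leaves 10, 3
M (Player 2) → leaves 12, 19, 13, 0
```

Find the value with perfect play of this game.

16

D (Player 2): min(9, 0) = 0
E (Player 2): min(16, 13, 3, 19) = 3
F (Player 2): min(20, 7) = 7
C (Player 1): max(0, 3, 7) = 7
H (Player 2): min(3, 3, 12, 18) = 3
I (Player 2): min(18, 14) = 14
J (Player 2): min(1, 2, 9, 2) = 1
K (Player 2): min(17, 8, 9) = 8
G (Player 1): max(3, 14, 1, 8) = 14
M (Player 2): min(12, 19, 13, 0) = 0
L (Player 1): max(0, 10, 3) = 10
B (Player 2): min(7, 14, 10, 0) = 0
Root (Player 1): max(0, 16, 3) = 16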